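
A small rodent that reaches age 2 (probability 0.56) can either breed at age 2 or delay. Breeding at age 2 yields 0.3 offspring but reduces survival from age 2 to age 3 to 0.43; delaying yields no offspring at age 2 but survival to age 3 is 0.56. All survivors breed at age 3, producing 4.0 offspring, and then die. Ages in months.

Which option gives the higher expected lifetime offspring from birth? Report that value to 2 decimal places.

breed at age 2: R₀ = 0.56 × (0.3 + 0.43 × 4.0) = 0.56 × 2.0200 = 1.1312
delay to age 3: R₀ = 0.56 × (0.56 × 4.0) = 0.56 × 2.2400 = 1.2544
Higher: delay to age 3 (1.2544).

1.25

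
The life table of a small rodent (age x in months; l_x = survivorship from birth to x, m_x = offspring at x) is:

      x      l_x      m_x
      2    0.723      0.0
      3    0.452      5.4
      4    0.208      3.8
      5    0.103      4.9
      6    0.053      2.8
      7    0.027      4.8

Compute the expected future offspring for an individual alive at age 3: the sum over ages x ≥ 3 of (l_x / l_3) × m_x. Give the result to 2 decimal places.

l_3 = 0.452. Conditional survival from age 3 to x is l_x / l_3.
  x=3: (0.452/0.452) × 5.4 = 5.4000
  x=4: (0.208/0.452) × 3.8 = 1.7487
  x=5: (0.103/0.452) × 4.9 = 1.1166
  x=6: (0.053/0.452) × 2.8 = 0.3283
  x=7: (0.027/0.452) × 4.8 = 0.2867
Sum = 5.4000 + 1.7487 + 1.1166 + 0.3283 + 0.2867 = 8.8803

8.88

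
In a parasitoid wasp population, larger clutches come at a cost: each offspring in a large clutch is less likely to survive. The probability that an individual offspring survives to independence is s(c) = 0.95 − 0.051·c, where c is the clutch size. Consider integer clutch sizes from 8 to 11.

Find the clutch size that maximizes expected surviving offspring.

Expected surviving offspring = c × s(c):
  c=8: 8 × 0.542 = 4.336
  c=9: 9 × 0.491 = 4.419
  c=10: 10 × 0.440 = 4.400
  c=11: 11 × 0.389 = 4.279
Maximum at c = 9 (4.419 surviving offspring).

9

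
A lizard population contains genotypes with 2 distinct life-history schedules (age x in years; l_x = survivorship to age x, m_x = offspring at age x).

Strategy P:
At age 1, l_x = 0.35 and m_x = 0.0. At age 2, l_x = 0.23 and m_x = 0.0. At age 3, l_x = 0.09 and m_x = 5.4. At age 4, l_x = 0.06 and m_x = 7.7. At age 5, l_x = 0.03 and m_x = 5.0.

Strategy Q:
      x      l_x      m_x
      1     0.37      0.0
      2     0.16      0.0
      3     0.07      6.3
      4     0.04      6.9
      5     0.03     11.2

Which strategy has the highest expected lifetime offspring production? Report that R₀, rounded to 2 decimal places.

1.10

Strategy P: R₀ = 0.35×0.0 + 0.23×0.0 + 0.09×5.4 + 0.06×7.7 + 0.03×5.0 = 1.0980
Strategy Q: R₀ = 0.37×0.0 + 0.16×0.0 + 0.07×6.3 + 0.04×6.9 + 0.03×11.2 = 1.0530
Highest R₀: strategy P with 1.0980.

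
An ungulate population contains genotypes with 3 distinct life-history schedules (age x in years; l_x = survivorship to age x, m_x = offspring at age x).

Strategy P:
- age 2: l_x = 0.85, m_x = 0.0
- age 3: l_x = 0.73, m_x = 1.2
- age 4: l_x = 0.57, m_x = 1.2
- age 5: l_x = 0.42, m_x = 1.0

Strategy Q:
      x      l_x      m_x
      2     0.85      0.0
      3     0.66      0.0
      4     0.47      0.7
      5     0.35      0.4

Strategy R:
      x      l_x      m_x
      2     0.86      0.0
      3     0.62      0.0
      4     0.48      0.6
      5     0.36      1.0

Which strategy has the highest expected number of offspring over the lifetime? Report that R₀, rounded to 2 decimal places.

Strategy P: R₀ = 0.85×0.0 + 0.73×1.2 + 0.57×1.2 + 0.42×1.0 = 1.9800
Strategy Q: R₀ = 0.85×0.0 + 0.66×0.0 + 0.47×0.7 + 0.35×0.4 = 0.4690
Strategy R: R₀ = 0.86×0.0 + 0.62×0.0 + 0.48×0.6 + 0.36×1.0 = 0.6480
Highest R₀: strategy P with 1.9800.

1.98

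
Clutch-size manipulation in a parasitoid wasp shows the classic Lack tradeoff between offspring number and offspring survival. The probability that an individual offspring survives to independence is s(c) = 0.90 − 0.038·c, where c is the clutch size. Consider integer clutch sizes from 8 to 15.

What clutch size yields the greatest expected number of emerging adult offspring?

Expected emerging adult offspring = c × s(c):
  c=8: 8 × 0.596 = 4.768
  c=9: 9 × 0.558 = 5.022
  c=10: 10 × 0.520 = 5.200
  c=11: 11 × 0.482 = 5.302
  c=12: 12 × 0.444 = 5.328
  c=13: 13 × 0.406 = 5.278
  c=14: 14 × 0.368 = 5.152
  c=15: 15 × 0.330 = 4.950
Maximum at c = 12 (5.328 emerging adult offspring).

12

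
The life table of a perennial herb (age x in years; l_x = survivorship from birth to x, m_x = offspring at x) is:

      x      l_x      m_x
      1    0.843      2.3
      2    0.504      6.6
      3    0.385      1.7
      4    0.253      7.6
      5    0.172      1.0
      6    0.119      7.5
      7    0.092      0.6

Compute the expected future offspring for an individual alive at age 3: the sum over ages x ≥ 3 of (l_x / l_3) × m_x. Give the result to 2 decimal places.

9.60

l_3 = 0.385. Conditional survival from age 3 to x is l_x / l_3.
  x=3: (0.385/0.385) × 1.7 = 1.7000
  x=4: (0.253/0.385) × 7.6 = 4.9943
  x=5: (0.172/0.385) × 1.0 = 0.4468
  x=6: (0.119/0.385) × 7.5 = 2.3182
  x=7: (0.092/0.385) × 0.6 = 0.1434
Sum = 1.7000 + 4.9943 + 0.4468 + 2.3182 + 0.1434 = 9.6026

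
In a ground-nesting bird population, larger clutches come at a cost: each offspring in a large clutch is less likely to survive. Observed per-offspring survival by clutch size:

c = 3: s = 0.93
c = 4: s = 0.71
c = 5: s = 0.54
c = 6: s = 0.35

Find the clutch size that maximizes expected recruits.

Expected recruits = c × s(c):
  c=3: 3 × 0.93 = 2.790
  c=4: 4 × 0.71 = 2.840
  c=5: 5 × 0.54 = 2.700
  c=6: 6 × 0.35 = 2.100
Maximum at c = 4 (2.840 recruits).

4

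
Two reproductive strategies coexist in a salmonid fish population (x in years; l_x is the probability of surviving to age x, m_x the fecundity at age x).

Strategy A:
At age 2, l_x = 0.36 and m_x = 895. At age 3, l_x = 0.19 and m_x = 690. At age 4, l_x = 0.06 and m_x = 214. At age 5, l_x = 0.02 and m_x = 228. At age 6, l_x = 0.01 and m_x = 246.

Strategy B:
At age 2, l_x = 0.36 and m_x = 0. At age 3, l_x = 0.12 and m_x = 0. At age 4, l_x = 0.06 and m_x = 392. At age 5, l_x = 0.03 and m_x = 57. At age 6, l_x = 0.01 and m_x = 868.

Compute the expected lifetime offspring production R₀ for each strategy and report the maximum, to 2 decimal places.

Strategy A: R₀ = 0.36×895 + 0.19×690 + 0.06×214 + 0.02×228 + 0.01×246 = 473.1600
Strategy B: R₀ = 0.36×0 + 0.12×0 + 0.06×392 + 0.03×57 + 0.01×868 = 33.9100
Highest R₀: strategy A with 473.1600.

473.16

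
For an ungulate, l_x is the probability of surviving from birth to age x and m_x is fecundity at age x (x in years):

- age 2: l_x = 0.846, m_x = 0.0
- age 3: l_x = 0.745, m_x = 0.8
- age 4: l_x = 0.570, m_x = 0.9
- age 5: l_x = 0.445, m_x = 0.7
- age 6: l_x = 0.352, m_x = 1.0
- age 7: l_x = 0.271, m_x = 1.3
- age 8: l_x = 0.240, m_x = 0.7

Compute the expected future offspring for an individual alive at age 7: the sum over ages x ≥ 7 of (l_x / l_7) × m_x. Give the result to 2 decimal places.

l_7 = 0.271. Conditional survival from age 7 to x is l_x / l_7.
  x=7: (0.271/0.271) × 1.3 = 1.3000
  x=8: (0.240/0.271) × 0.7 = 0.6199
Sum = 1.3000 + 0.6199 = 1.9199

1.92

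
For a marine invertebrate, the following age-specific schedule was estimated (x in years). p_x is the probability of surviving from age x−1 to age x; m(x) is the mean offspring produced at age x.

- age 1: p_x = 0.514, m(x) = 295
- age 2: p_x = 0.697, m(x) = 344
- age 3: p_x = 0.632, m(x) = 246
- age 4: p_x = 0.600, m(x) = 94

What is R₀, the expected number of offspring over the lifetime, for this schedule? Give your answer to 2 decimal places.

Survivorship from birth: l_x = p_1·p_2·…·p_x.
  l_1 = 0.51400
  l_2 = 0.35826
  l_3 = 0.22642
  l_4 = 0.13585
R₀ = Σ l_x m(x):
  age 1: 0.51400 × 295 = 151.6300
  age 2: 0.35826 × 344 = 123.2414
  age 3: 0.22642 × 246 = 55.6993
  age 4: 0.13585 × 94 = 12.7699
R₀ = 151.6300 + 123.2414 + 55.6993 + 12.7699 = 343.3407

343.34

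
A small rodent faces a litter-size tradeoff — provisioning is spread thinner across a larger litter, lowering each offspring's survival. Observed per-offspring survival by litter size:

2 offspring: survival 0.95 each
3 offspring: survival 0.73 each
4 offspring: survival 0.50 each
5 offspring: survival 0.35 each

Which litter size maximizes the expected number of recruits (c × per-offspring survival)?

Expected recruits = c × s(c):
  c=2: 2 × 0.95 = 1.900
  c=3: 3 × 0.73 = 2.190
  c=4: 4 × 0.50 = 2.000
  c=5: 5 × 0.35 = 1.750
Maximum at c = 3 (2.190 recruits).

3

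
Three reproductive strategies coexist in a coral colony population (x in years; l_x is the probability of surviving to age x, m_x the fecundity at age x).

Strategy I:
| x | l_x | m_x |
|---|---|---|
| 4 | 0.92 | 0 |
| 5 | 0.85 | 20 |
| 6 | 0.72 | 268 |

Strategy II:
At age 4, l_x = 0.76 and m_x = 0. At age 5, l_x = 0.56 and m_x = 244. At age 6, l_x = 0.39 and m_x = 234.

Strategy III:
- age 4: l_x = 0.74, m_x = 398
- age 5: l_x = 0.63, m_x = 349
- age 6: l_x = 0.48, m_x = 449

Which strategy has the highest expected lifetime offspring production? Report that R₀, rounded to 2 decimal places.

729.91

Strategy I: R₀ = 0.92×0 + 0.85×20 + 0.72×268 = 209.9600
Strategy II: R₀ = 0.76×0 + 0.56×244 + 0.39×234 = 227.9000
Strategy III: R₀ = 0.74×398 + 0.63×349 + 0.48×449 = 729.9100
Highest R₀: strategy III with 729.9100.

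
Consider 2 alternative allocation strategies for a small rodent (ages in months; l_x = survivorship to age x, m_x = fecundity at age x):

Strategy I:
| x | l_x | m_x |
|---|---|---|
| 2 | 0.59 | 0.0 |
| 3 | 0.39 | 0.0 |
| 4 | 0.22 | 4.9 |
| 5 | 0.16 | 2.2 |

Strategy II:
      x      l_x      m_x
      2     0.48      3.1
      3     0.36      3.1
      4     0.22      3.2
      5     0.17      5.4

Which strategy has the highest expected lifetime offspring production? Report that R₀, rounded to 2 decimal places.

Strategy I: R₀ = 0.59×0.0 + 0.39×0.0 + 0.22×4.9 + 0.16×2.2 = 1.4300
Strategy II: R₀ = 0.48×3.1 + 0.36×3.1 + 0.22×3.2 + 0.17×5.4 = 4.2260
Highest R₀: strategy II with 4.2260.

4.23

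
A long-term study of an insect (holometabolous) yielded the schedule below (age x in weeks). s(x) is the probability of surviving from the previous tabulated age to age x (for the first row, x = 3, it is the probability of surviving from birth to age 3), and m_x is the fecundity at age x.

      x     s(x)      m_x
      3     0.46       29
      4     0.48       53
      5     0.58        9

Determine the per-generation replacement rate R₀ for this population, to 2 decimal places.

26.19

Survivorship from birth: l_x = s_3·s_4·…·s_x.
  l_3 = 0.46000
  l_4 = 0.22080
  l_5 = 0.12806
R₀ = Σ l_x m_x:
  age 3: 0.46000 × 29 = 13.3400
  age 4: 0.22080 × 53 = 11.7024
  age 5: 0.12806 × 9 = 1.1525
R₀ = 13.3400 + 11.7024 + 1.1525 = 26.1949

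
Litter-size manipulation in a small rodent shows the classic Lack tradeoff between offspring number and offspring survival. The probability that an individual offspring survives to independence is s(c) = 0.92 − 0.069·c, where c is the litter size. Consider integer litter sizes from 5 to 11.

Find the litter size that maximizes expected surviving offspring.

7

Expected surviving offspring = c × s(c):
  c=5: 5 × 0.575 = 2.875
  c=6: 6 × 0.506 = 3.036
  c=7: 7 × 0.437 = 3.059
  c=8: 8 × 0.368 = 2.944
  c=9: 9 × 0.299 = 2.691
  c=10: 10 × 0.230 = 2.300
  c=11: 11 × 0.161 = 1.771
Maximum at c = 7 (3.059 surviving offspring).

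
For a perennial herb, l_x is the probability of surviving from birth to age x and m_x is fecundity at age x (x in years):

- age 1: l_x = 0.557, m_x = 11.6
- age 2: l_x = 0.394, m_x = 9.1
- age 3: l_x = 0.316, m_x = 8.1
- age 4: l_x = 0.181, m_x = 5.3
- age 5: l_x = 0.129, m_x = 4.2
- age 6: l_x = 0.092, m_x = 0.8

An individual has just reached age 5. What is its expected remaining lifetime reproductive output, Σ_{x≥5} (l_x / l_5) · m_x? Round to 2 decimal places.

l_5 = 0.129. Conditional survival from age 5 to x is l_x / l_5.
  x=5: (0.129/0.129) × 4.2 = 4.2000
  x=6: (0.092/0.129) × 0.8 = 0.5705
Sum = 4.2000 + 0.5705 = 4.7705

4.77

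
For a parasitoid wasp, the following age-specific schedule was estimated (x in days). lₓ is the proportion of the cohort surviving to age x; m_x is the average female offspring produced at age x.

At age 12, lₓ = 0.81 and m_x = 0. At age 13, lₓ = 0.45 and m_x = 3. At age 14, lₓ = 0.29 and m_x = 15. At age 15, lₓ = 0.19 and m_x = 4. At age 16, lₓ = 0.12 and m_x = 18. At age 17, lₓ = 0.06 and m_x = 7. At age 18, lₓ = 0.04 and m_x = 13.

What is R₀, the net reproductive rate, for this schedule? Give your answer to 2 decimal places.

9.56

R₀ = Σ lₓ m_x:
  age 12: 0.81 × 0 = 0.0000
  age 13: 0.45 × 3 = 1.3500
  age 14: 0.29 × 15 = 4.3500
  age 15: 0.19 × 4 = 0.7600
  age 16: 0.12 × 18 = 2.1600
  age 17: 0.06 × 7 = 0.4200
  age 18: 0.04 × 13 = 0.5200
R₀ = 0.0000 + 1.3500 + 4.3500 + 0.7600 + 2.1600 + 0.4200 + 0.5200 = 9.5600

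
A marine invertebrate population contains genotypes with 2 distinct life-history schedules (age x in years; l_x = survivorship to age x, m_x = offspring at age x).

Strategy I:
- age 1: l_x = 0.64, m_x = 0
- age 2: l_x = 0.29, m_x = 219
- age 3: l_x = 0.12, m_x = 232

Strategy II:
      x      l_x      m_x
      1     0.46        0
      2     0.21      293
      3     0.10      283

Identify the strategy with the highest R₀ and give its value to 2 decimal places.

91.35

Strategy I: R₀ = 0.64×0 + 0.29×219 + 0.12×232 = 91.3500
Strategy II: R₀ = 0.46×0 + 0.21×293 + 0.10×283 = 89.8300
Highest R₀: strategy I with 91.3500.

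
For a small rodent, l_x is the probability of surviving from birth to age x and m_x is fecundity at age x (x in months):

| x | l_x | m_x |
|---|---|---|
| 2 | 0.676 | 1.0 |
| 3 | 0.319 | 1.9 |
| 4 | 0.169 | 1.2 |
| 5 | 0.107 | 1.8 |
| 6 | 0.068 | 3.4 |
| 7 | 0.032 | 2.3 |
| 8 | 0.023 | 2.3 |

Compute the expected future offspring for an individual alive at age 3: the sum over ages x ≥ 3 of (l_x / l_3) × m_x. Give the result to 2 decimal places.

4.26

l_3 = 0.319. Conditional survival from age 3 to x is l_x / l_3.
  x=3: (0.319/0.319) × 1.9 = 1.9000
  x=4: (0.169/0.319) × 1.2 = 0.6357
  x=5: (0.107/0.319) × 1.8 = 0.6038
  x=6: (0.068/0.319) × 3.4 = 0.7248
  x=7: (0.032/0.319) × 2.3 = 0.2307
  x=8: (0.023/0.319) × 2.3 = 0.1658
Sum = 1.9000 + 0.6357 + 0.6038 + 0.7248 + 0.2307 + 0.1658 = 4.2608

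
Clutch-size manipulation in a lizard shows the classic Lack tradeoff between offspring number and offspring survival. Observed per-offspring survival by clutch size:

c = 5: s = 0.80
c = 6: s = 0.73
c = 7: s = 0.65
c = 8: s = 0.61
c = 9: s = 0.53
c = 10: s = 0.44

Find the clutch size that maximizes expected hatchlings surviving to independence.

Expected hatchlings surviving to independence = c × s(c):
  c=5: 5 × 0.80 = 4.000
  c=6: 6 × 0.73 = 4.380
  c=7: 7 × 0.65 = 4.550
  c=8: 8 × 0.61 = 4.880
  c=9: 9 × 0.53 = 4.770
  c=10: 10 × 0.44 = 4.400
Maximum at c = 8 (4.880 hatchlings surviving to independence).

8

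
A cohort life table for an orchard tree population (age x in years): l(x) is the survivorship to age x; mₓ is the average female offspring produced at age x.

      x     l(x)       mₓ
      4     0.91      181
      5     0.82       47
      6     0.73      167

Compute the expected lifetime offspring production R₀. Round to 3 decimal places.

325.160

R₀ = Σ l(x) mₓ:
  age 4: 0.91 × 181 = 164.7100
  age 5: 0.82 × 47 = 38.5400
  age 6: 0.73 × 167 = 121.9100
R₀ = 164.7100 + 38.5400 + 121.9100 = 325.1600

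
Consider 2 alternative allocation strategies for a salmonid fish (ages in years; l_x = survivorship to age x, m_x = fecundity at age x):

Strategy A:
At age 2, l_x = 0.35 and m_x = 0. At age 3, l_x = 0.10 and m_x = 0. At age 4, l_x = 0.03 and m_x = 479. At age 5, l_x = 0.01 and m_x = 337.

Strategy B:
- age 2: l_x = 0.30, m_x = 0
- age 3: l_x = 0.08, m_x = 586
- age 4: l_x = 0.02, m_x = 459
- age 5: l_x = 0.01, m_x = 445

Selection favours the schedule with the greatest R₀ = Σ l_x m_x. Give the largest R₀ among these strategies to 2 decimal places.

Strategy A: R₀ = 0.35×0 + 0.10×0 + 0.03×479 + 0.01×337 = 17.7400
Strategy B: R₀ = 0.30×0 + 0.08×586 + 0.02×459 + 0.01×445 = 60.5100
Highest R₀: strategy B with 60.5100.

60.51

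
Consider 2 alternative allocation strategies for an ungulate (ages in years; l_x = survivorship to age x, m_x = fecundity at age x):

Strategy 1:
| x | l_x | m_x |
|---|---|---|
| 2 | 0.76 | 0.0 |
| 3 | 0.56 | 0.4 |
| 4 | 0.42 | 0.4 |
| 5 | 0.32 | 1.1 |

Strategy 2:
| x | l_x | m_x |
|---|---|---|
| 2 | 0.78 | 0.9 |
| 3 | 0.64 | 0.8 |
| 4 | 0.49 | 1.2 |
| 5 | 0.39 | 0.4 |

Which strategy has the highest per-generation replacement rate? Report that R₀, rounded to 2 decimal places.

1.96

Strategy 1: R₀ = 0.76×0.0 + 0.56×0.4 + 0.42×0.4 + 0.32×1.1 = 0.7440
Strategy 2: R₀ = 0.78×0.9 + 0.64×0.8 + 0.49×1.2 + 0.39×0.4 = 1.9580
Highest R₀: strategy 2 with 1.9580.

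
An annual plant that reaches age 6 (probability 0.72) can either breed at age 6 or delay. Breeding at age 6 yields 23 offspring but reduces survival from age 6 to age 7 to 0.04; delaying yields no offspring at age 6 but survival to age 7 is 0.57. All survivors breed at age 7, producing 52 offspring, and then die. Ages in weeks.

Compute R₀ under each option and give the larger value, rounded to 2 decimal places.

breed at age 6: R₀ = 0.72 × (23 + 0.04 × 52) = 0.72 × 25.0800 = 18.0576
delay to age 7: R₀ = 0.72 × (0.57 × 52) = 0.72 × 29.6400 = 21.3408
Higher: delay to age 7 (21.3408).

21.34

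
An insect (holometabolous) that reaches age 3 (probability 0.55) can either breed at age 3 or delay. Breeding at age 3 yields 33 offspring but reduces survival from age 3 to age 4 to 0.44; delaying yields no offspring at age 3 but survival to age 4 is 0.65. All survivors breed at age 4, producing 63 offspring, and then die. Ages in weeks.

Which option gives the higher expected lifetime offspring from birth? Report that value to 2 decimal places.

breed at age 3: R₀ = 0.55 × (33 + 0.44 × 63) = 0.55 × 60.7200 = 33.3960
delay to age 4: R₀ = 0.55 × (0.65 × 63) = 0.55 × 40.9500 = 22.5225
Higher: breed at age 3 (33.3960).

33.40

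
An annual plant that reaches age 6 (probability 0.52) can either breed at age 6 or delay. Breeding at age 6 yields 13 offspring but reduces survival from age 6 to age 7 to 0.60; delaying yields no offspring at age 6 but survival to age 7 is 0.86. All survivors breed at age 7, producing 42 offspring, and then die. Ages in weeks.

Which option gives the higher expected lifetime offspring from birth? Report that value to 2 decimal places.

breed at age 6: R₀ = 0.52 × (13 + 0.60 × 42) = 0.52 × 38.2000 = 19.8640
delay to age 7: R₀ = 0.52 × (0.86 × 42) = 0.52 × 36.1200 = 18.7824
Higher: breed at age 6 (19.8640).

19.86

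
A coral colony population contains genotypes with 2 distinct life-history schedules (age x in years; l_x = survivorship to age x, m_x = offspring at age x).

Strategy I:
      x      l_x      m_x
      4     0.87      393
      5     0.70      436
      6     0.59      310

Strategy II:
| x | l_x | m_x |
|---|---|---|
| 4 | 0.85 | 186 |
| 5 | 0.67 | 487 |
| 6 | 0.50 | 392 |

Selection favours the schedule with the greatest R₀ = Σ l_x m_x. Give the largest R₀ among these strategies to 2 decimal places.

Strategy I: R₀ = 0.87×393 + 0.70×436 + 0.59×310 = 830.0100
Strategy II: R₀ = 0.85×186 + 0.67×487 + 0.50×392 = 680.3900
Highest R₀: strategy I with 830.0100.

830.01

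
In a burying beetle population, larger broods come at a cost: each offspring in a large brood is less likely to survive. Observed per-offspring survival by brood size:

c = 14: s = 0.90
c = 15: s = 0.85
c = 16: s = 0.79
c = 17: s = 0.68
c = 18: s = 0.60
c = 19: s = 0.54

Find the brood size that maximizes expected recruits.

Expected recruits = c × s(c):
  c=14: 14 × 0.90 = 12.600
  c=15: 15 × 0.85 = 12.750
  c=16: 16 × 0.79 = 12.640
  c=17: 17 × 0.68 = 11.560
  c=18: 18 × 0.60 = 10.800
  c=19: 19 × 0.54 = 10.260
Maximum at c = 15 (12.750 recruits).

15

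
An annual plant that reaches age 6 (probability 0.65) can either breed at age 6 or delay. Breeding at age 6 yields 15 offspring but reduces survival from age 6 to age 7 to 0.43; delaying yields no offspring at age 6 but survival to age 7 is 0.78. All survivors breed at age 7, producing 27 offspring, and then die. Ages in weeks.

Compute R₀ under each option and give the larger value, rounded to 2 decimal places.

breed at age 6: R₀ = 0.65 × (15 + 0.43 × 27) = 0.65 × 26.6100 = 17.2965
delay to age 7: R₀ = 0.65 × (0.78 × 27) = 0.65 × 21.0600 = 13.6890
Higher: breed at age 6 (17.2965).

17.30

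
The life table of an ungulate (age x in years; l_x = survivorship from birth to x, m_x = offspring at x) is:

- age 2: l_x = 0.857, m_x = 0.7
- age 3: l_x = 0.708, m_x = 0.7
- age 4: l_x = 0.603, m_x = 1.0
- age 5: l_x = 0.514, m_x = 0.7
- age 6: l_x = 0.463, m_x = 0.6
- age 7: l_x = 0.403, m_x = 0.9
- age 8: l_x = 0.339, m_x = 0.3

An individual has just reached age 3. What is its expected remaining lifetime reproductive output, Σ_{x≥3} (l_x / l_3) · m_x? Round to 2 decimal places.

l_3 = 0.708. Conditional survival from age 3 to x is l_x / l_3.
  x=3: (0.708/0.708) × 0.7 = 0.7000
  x=4: (0.603/0.708) × 1.0 = 0.8517
  x=5: (0.514/0.708) × 0.7 = 0.5082
  x=6: (0.463/0.708) × 0.6 = 0.3924
  x=7: (0.403/0.708) × 0.9 = 0.5123
  x=8: (0.339/0.708) × 0.3 = 0.1436
Sum = 0.7000 + 0.8517 + 0.5082 + 0.3924 + 0.5123 + 0.1436 = 3.1082

3.11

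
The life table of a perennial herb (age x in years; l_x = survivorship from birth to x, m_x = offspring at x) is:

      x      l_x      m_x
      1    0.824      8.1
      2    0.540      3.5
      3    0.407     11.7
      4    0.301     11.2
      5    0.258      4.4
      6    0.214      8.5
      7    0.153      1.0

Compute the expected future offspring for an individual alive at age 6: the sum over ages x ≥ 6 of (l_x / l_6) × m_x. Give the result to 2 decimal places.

l_6 = 0.214. Conditional survival from age 6 to x is l_x / l_6.
  x=6: (0.214/0.214) × 8.5 = 8.5000
  x=7: (0.153/0.214) × 1.0 = 0.7150
Sum = 8.5000 + 0.7150 = 9.2150

9.21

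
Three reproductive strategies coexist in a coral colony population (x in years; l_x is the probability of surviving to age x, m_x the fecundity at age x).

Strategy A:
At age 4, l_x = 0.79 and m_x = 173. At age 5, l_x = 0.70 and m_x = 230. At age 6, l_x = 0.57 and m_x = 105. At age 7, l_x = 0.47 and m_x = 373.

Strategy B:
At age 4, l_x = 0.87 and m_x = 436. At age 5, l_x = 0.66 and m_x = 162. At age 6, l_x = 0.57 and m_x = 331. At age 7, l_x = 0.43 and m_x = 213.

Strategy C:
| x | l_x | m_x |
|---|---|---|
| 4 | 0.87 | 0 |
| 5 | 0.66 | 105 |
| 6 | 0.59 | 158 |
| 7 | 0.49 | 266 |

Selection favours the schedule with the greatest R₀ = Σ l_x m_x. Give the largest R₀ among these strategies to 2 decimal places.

Strategy A: R₀ = 0.79×173 + 0.70×230 + 0.57×105 + 0.47×373 = 532.8300
Strategy B: R₀ = 0.87×436 + 0.66×162 + 0.57×331 + 0.43×213 = 766.5000
Strategy C: R₀ = 0.87×0 + 0.66×105 + 0.59×158 + 0.49×266 = 292.8600
Highest R₀: strategy B with 766.5000.

766.50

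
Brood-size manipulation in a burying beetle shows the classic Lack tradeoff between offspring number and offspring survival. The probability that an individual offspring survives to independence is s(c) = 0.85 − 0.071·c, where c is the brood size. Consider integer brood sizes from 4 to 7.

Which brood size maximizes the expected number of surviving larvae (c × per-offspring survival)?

Expected surviving larvae = c × s(c):
  c=4: 4 × 0.566 = 2.264
  c=5: 5 × 0.495 = 2.475
  c=6: 6 × 0.424 = 2.544
  c=7: 7 × 0.353 = 2.471
Maximum at c = 6 (2.544 surviving larvae).

6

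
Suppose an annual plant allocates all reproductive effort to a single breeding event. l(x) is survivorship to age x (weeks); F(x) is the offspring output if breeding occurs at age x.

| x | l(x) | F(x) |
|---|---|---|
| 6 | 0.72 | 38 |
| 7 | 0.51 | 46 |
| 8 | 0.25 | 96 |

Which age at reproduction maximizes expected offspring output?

6

Expected offspring if breeding at age x = l(x) × F(x):
  age 6: 0.72 × 38 = 27.360
  age 7: 0.51 × 46 = 23.460
  age 8: 0.25 × 96 = 24.000
Maximum at age 6 (27.360).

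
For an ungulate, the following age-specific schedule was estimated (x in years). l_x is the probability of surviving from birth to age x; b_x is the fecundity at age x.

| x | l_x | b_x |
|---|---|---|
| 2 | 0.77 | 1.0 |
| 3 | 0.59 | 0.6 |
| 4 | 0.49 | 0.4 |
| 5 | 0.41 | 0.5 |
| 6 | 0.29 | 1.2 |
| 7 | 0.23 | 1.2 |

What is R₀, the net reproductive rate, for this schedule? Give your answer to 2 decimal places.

R₀ = Σ l_x b_x:
  age 2: 0.77 × 1.0 = 0.7700
  age 3: 0.59 × 0.6 = 0.3540
  age 4: 0.49 × 0.4 = 0.1960
  age 5: 0.41 × 0.5 = 0.2050
  age 6: 0.29 × 1.2 = 0.3480
  age 7: 0.23 × 1.2 = 0.2760
R₀ = 0.7700 + 0.3540 + 0.1960 + 0.2050 + 0.3480 + 0.2760 = 2.1490

2.15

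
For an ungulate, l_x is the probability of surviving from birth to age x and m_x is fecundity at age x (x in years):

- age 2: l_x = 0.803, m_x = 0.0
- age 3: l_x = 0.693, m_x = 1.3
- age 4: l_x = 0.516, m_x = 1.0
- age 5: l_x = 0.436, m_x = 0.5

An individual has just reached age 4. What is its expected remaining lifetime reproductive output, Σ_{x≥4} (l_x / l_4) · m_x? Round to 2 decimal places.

1.42

l_4 = 0.516. Conditional survival from age 4 to x is l_x / l_4.
  x=4: (0.516/0.516) × 1.0 = 1.0000
  x=5: (0.436/0.516) × 0.5 = 0.4225
Sum = 1.0000 + 0.4225 = 1.4225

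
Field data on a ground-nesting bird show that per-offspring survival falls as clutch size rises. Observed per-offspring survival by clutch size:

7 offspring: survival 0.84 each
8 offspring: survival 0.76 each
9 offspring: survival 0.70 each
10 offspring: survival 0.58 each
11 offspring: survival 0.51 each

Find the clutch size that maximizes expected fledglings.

Expected fledglings = c × s(c):
  c=7: 7 × 0.84 = 5.880
  c=8: 8 × 0.76 = 6.080
  c=9: 9 × 0.70 = 6.300
  c=10: 10 × 0.58 = 5.800
  c=11: 11 × 0.51 = 5.610
Maximum at c = 9 (6.300 fledglings).

9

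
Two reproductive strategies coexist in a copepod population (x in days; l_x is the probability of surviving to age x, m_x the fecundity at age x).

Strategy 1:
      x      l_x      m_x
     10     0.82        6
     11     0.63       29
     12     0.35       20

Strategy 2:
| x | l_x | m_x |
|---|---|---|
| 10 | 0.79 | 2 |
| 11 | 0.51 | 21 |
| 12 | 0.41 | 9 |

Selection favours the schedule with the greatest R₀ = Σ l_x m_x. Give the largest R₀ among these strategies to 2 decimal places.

30.19

Strategy 1: R₀ = 0.82×6 + 0.63×29 + 0.35×20 = 30.1900
Strategy 2: R₀ = 0.79×2 + 0.51×21 + 0.41×9 = 15.9800
Highest R₀: strategy 1 with 30.1900.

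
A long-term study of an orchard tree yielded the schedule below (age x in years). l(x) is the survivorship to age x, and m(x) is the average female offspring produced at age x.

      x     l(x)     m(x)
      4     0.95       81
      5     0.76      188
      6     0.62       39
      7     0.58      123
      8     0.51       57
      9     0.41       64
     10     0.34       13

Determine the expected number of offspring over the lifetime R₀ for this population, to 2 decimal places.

375.08

R₀ = Σ l(x) m(x):
  age 4: 0.95 × 81 = 76.9500
  age 5: 0.76 × 188 = 142.8800
  age 6: 0.62 × 39 = 24.1800
  age 7: 0.58 × 123 = 71.3400
  age 8: 0.51 × 57 = 29.0700
  age 9: 0.41 × 64 = 26.2400
  age 10: 0.34 × 13 = 4.4200
R₀ = 76.9500 + 142.8800 + 24.1800 + 71.3400 + 29.0700 + 26.2400 + 4.4200 = 375.0800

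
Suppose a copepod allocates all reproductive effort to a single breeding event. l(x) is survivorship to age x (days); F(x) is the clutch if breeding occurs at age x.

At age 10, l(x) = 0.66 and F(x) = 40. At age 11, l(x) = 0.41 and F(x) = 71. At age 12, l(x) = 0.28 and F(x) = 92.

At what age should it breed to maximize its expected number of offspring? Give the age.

Expected offspring if breeding at age x = l(x) × F(x):
  age 10: 0.66 × 40 = 26.400
  age 11: 0.41 × 71 = 29.110
  age 12: 0.28 × 92 = 25.760
Maximum at age 11 (29.110).

11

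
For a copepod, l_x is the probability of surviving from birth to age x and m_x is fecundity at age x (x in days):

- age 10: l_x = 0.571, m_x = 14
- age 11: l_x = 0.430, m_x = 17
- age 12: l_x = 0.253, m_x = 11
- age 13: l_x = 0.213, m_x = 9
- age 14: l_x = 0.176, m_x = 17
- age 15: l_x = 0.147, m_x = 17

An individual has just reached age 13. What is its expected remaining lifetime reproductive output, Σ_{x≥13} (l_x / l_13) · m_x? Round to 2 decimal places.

l_13 = 0.213. Conditional survival from age 13 to x is l_x / l_13.
  x=13: (0.213/0.213) × 9 = 9.0000
  x=14: (0.176/0.213) × 17 = 14.0469
  x=15: (0.147/0.213) × 17 = 11.7324
Sum = 9.0000 + 14.0469 + 11.7324 = 34.7793

34.78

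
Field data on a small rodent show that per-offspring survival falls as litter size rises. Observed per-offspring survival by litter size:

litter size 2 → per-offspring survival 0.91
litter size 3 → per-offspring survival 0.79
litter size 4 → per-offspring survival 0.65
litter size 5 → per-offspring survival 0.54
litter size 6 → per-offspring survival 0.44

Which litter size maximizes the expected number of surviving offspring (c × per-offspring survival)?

5

Expected surviving offspring = c × s(c):
  c=2: 2 × 0.91 = 1.820
  c=3: 3 × 0.79 = 2.370
  c=4: 4 × 0.65 = 2.600
  c=5: 5 × 0.54 = 2.700
  c=6: 6 × 0.44 = 2.640
Maximum at c = 5 (2.700 surviving offspring).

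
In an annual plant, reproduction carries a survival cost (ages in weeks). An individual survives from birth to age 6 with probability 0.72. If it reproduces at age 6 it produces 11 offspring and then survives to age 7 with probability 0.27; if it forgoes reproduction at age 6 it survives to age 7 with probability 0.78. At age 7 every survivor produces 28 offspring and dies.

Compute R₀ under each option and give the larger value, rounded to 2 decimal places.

15.72

breed at age 6: R₀ = 0.72 × (11 + 0.27 × 28) = 0.72 × 18.5600 = 13.3632
delay to age 7: R₀ = 0.72 × (0.78 × 28) = 0.72 × 21.8400 = 15.7248
Higher: delay to age 7 (15.7248).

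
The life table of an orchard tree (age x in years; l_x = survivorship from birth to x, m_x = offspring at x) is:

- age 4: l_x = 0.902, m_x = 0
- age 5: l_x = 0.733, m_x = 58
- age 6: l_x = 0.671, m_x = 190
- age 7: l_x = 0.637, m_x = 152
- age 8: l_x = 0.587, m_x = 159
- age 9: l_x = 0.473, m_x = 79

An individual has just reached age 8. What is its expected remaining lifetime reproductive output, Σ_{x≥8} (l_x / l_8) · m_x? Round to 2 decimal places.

222.66

l_8 = 0.587. Conditional survival from age 8 to x is l_x / l_8.
  x=8: (0.587/0.587) × 159 = 159.0000
  x=9: (0.473/0.587) × 79 = 63.6576
Sum = 159.0000 + 63.6576 = 222.6576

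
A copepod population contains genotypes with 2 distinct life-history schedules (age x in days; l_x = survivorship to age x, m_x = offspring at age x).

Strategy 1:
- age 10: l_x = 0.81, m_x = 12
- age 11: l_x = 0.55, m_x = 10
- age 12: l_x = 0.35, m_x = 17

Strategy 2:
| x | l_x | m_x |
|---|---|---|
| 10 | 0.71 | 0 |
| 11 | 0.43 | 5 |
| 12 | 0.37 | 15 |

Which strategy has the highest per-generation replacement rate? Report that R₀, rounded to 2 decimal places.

Strategy 1: R₀ = 0.81×12 + 0.55×10 + 0.35×17 = 21.1700
Strategy 2: R₀ = 0.71×0 + 0.43×5 + 0.37×15 = 7.7000
Highest R₀: strategy 1 with 21.1700.

21.17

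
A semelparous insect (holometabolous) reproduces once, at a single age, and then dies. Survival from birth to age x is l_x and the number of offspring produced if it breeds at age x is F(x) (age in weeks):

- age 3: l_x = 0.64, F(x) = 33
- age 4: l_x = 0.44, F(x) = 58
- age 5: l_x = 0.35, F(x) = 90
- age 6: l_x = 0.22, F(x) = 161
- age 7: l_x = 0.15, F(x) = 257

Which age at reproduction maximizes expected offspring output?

7

Expected offspring if breeding at age x = l_x × F(x):
  age 3: 0.64 × 33 = 21.120
  age 4: 0.44 × 58 = 25.520
  age 5: 0.35 × 90 = 31.500
  age 6: 0.22 × 161 = 35.420
  age 7: 0.15 × 257 = 38.550
Maximum at age 7 (38.550).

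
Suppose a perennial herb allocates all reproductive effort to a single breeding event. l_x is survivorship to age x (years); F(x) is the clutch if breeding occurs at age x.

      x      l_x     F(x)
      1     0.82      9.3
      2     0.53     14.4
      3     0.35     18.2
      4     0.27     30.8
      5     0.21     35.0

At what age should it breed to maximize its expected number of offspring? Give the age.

4

Expected offspring if breeding at age x = l_x × F(x):
  age 1: 0.82 × 9.3 = 7.626
  age 2: 0.53 × 14.4 = 7.632
  age 3: 0.35 × 18.2 = 6.370
  age 4: 0.27 × 30.8 = 8.316
  age 5: 0.21 × 35.0 = 7.350
Maximum at age 4 (8.316).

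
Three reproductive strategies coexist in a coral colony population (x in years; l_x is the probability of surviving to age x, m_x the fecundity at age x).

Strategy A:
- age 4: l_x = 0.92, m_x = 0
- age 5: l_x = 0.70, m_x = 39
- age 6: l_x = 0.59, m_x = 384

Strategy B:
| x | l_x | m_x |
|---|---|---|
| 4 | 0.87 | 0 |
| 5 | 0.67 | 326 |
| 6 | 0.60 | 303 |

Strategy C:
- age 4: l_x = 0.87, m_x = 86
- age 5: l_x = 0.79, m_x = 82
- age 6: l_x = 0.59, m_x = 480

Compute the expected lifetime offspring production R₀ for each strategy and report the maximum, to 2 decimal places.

422.80

Strategy A: R₀ = 0.92×0 + 0.70×39 + 0.59×384 = 253.8600
Strategy B: R₀ = 0.87×0 + 0.67×326 + 0.60×303 = 400.2200
Strategy C: R₀ = 0.87×86 + 0.79×82 + 0.59×480 = 422.8000
Highest R₀: strategy C with 422.8000.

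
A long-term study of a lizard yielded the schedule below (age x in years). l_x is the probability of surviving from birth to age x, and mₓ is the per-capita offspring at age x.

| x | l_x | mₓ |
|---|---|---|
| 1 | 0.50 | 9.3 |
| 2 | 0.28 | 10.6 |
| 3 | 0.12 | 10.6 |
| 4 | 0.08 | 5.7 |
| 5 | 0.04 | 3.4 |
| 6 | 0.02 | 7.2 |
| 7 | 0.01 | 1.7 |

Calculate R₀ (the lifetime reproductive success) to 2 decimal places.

9.64

R₀ = Σ l_x mₓ:
  age 1: 0.50 × 9.3 = 4.6500
  age 2: 0.28 × 10.6 = 2.9680
  age 3: 0.12 × 10.6 = 1.2720
  age 4: 0.08 × 5.7 = 0.4560
  age 5: 0.04 × 3.4 = 0.1360
  age 6: 0.02 × 7.2 = 0.1440
  age 7: 0.01 × 1.7 = 0.0170
R₀ = 4.6500 + 2.9680 + 1.2720 + 0.4560 + 0.1360 + 0.1440 + 0.0170 = 9.6430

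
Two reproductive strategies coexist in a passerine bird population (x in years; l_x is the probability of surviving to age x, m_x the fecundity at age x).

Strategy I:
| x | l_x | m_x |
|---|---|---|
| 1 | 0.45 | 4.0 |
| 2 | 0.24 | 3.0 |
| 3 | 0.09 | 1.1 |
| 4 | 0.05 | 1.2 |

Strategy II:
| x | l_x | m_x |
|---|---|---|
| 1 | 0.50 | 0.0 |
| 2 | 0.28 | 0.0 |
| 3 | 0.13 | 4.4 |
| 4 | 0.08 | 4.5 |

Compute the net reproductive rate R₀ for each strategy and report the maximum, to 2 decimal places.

2.68

Strategy I: R₀ = 0.45×4.0 + 0.24×3.0 + 0.09×1.1 + 0.05×1.2 = 2.6790
Strategy II: R₀ = 0.50×0.0 + 0.28×0.0 + 0.13×4.4 + 0.08×4.5 = 0.9320
Highest R₀: strategy I with 2.6790.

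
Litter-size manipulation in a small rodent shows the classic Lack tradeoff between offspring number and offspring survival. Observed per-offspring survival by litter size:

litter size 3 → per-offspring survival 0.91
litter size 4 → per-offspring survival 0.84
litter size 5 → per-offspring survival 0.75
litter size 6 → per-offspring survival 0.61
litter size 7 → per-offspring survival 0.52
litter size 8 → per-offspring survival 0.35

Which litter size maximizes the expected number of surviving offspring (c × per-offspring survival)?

Expected surviving offspring = c × s(c):
  c=3: 3 × 0.91 = 2.730
  c=4: 4 × 0.84 = 3.360
  c=5: 5 × 0.75 = 3.750
  c=6: 6 × 0.61 = 3.660
  c=7: 7 × 0.52 = 3.640
  c=8: 8 × 0.35 = 2.800
Maximum at c = 5 (3.750 surviving offspring).

5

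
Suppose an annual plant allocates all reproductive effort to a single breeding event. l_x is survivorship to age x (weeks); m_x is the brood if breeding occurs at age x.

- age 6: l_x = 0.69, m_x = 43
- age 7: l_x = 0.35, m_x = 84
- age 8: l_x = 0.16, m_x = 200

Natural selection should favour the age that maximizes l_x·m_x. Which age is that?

8

Expected offspring if breeding at age x = l_x × m_x:
  age 6: 0.69 × 43 = 29.670
  age 7: 0.35 × 84 = 29.400
  age 8: 0.16 × 200 = 32.000
Maximum at age 8 (32.000).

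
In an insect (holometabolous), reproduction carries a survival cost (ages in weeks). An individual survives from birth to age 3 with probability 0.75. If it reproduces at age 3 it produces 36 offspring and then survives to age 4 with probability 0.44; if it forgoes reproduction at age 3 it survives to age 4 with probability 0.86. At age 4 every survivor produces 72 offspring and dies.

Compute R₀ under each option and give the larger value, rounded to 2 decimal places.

breed at age 3: R₀ = 0.75 × (36 + 0.44 × 72) = 0.75 × 67.6800 = 50.7600
delay to age 4: R₀ = 0.75 × (0.86 × 72) = 0.75 × 61.9200 = 46.4400
Higher: breed at age 3 (50.7600).

50.76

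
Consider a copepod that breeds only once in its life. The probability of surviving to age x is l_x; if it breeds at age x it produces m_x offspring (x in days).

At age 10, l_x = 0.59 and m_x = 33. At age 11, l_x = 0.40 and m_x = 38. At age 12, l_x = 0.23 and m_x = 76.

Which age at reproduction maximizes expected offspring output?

10

Expected offspring if breeding at age x = l_x × m_x:
  age 10: 0.59 × 33 = 19.470
  age 11: 0.40 × 38 = 15.200
  age 12: 0.23 × 76 = 17.480
Maximum at age 10 (19.470).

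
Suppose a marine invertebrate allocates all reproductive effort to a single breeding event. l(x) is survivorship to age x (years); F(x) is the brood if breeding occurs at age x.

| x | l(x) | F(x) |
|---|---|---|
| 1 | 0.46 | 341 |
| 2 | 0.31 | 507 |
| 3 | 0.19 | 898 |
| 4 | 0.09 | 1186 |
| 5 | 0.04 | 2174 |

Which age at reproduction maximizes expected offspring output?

3

Expected offspring if breeding at age x = l(x) × F(x):
  age 1: 0.46 × 341 = 156.860
  age 2: 0.31 × 507 = 157.170
  age 3: 0.19 × 898 = 170.620
  age 4: 0.09 × 1186 = 106.740
  age 5: 0.04 × 2174 = 86.960
Maximum at age 3 (170.620).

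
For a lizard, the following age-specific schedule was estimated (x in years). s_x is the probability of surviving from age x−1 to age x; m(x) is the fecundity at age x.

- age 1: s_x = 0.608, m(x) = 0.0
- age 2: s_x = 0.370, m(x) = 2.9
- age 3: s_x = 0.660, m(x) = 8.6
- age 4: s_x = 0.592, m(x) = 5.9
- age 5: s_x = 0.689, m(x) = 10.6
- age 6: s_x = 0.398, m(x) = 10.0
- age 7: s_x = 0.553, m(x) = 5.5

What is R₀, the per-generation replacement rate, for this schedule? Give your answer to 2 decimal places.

Survivorship from birth: l_x = s_1·s_2·…·s_x.
  l_1 = 0.60800
  l_2 = 0.22496
  l_3 = 0.14847
  l_4 = 0.08790
  l_5 = 0.06056
  l_6 = 0.02410
  l_7 = 0.01333
R₀ = Σ l_x m(x):
  age 1: 0.60800 × 0.0 = 0.0000
  age 2: 0.22496 × 2.9 = 0.6524
  age 3: 0.14847 × 8.6 = 1.2768
  age 4: 0.08790 × 5.9 = 0.5186
  age 5: 0.06056 × 10.6 = 0.6419
  age 6: 0.02410 × 10.0 = 0.2410
  age 7: 0.01333 × 5.5 = 0.0733
R₀ = 0.0000 + 0.6524 + 1.2768 + 0.5186 + 0.6419 + 0.2410 + 0.0733 = 3.4041

3.40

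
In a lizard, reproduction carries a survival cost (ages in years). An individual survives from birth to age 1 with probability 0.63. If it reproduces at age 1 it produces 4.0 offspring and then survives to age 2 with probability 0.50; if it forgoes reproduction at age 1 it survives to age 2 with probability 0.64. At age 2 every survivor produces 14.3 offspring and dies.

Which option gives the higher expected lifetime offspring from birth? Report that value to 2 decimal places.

breed at age 1: R₀ = 0.63 × (4.0 + 0.50 × 14.3) = 0.63 × 11.1500 = 7.0245
delay to age 2: R₀ = 0.63 × (0.64 × 14.3) = 0.63 × 9.1520 = 5.7658
Higher: breed at age 1 (7.0245).

7.02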